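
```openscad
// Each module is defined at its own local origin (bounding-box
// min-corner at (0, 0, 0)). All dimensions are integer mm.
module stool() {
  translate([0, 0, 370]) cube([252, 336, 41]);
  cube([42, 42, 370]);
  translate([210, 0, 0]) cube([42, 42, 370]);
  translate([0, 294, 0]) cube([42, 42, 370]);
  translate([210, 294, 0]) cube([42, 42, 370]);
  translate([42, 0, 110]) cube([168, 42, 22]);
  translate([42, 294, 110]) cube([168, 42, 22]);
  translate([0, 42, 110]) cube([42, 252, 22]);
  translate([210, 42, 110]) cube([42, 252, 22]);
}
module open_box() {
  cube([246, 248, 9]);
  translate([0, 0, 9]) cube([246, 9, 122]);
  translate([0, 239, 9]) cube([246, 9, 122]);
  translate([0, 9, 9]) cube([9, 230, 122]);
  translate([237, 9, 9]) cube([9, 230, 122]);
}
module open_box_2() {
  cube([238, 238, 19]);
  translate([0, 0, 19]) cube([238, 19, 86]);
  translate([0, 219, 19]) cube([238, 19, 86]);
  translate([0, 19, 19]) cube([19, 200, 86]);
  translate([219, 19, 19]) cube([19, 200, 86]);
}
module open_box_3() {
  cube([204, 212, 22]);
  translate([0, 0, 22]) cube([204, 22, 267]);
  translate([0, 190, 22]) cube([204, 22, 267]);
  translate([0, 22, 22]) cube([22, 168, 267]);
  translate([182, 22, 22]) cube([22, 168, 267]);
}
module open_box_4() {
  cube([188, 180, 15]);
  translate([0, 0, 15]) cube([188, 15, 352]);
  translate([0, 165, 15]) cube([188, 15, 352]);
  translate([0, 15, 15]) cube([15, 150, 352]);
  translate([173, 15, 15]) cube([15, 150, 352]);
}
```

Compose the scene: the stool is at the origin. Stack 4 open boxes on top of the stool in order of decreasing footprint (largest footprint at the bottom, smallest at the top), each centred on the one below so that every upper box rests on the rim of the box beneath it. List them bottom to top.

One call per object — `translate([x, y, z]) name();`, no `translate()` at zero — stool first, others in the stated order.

stool();
translate([3, 44, 411]) open_box();
translate([7, 49, 542]) open_box_2();
translate([24, 62, 647]) open_box_3();
translate([32, 78, 936]) open_box_4();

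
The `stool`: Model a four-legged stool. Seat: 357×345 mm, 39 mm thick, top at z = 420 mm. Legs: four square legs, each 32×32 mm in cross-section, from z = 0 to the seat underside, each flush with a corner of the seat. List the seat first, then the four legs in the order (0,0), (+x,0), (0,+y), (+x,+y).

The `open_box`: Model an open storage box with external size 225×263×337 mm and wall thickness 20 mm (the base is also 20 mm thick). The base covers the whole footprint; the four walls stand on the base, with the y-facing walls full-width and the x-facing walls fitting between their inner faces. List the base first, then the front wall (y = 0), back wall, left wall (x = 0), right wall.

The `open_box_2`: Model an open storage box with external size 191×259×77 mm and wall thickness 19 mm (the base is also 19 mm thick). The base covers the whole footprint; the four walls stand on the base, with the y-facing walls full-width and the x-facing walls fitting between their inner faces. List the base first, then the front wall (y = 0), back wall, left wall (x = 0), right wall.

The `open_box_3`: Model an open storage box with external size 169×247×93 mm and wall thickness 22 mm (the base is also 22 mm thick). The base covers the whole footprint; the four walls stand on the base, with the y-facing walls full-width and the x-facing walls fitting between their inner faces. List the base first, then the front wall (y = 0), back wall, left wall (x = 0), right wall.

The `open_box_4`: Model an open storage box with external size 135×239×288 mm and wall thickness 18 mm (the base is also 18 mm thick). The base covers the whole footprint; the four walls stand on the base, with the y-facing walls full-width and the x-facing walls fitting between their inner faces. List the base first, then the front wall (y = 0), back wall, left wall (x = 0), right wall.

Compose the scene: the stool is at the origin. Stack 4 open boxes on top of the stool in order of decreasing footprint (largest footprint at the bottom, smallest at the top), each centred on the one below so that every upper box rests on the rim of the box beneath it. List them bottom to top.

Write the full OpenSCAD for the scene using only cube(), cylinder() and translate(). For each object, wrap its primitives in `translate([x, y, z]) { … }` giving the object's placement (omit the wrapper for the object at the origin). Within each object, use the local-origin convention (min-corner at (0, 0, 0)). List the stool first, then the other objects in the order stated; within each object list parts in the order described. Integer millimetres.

translate([0, 0, 381]) cube([357, 345, 39]);
cube([32, 32, 381]);
translate([325, 0, 0]) cube([32, 32, 381]);
translate([0, 313, 0]) cube([32, 32, 381]);
translate([325, 313, 0]) cube([32, 32, 381]);
translate([66, 41, 420]) {
  cube([225, 263, 20]);
  translate([0, 0, 20]) cube([225, 20, 317]);
  translate([0, 243, 20]) cube([225, 20, 317]);
  translate([0, 20, 20]) cube([20, 223, 317]);
  translate([205, 20, 20]) cube([20, 223, 317]);
}
translate([83, 43, 757]) {
  cube([191, 259, 19]);
  translate([0, 0, 19]) cube([191, 19, 58]);
  translate([0, 240, 19]) cube([191, 19, 58]);
  translate([0, 19, 19]) cube([19, 221, 58]);
  translate([172, 19, 19]) cube([19, 221, 58]);
}
translate([94, 49, 834]) {
  cube([169, 247, 22]);
  translate([0, 0, 22]) cube([169, 22, 71]);
  translate([0, 225, 22]) cube([169, 22, 71]);
  translate([0, 22, 22]) cube([22, 203, 71]);
  translate([147, 22, 22]) cube([22, 203, 71]);
}
translate([111, 53, 927]) {
  cube([135, 239, 18]);
  translate([0, 0, 18]) cube([135, 18, 270]);
  translate([0, 221, 18]) cube([135, 18, 270]);
  translate([0, 18, 18]) cube([18, 203, 270]);
  translate([117, 18, 18]) cube([18, 203, 270]);
}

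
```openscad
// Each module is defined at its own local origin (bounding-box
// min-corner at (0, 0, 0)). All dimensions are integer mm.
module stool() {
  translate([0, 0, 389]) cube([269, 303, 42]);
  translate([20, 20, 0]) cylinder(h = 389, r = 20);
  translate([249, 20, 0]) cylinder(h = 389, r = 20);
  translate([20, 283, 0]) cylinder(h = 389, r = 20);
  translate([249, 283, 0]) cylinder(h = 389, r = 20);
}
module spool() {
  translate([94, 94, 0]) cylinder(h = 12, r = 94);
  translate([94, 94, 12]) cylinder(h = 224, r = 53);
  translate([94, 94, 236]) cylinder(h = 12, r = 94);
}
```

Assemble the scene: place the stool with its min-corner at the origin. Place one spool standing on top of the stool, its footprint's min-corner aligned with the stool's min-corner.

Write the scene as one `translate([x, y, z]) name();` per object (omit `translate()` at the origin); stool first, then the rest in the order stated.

stool();
translate([0, 0, 431]) spool();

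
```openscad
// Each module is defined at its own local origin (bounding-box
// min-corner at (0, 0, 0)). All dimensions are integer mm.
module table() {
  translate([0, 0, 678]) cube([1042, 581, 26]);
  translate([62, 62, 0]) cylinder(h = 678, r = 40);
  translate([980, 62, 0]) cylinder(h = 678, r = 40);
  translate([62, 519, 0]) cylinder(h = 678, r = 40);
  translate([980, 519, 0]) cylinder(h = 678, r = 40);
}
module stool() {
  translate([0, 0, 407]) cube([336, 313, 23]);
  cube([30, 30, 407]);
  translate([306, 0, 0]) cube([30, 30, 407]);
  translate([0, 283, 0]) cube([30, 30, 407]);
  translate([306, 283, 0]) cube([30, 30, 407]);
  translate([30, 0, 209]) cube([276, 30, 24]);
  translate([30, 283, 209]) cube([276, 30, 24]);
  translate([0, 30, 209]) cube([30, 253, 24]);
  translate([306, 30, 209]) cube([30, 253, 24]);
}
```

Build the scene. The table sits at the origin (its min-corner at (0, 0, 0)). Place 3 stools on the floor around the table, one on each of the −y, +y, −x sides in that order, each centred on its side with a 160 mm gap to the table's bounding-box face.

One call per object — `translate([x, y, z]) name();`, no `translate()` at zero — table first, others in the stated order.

table();
translate([353, -473, 0]) stool();
translate([353, 741, 0]) stool();
translate([-496, 134, 0]) stool();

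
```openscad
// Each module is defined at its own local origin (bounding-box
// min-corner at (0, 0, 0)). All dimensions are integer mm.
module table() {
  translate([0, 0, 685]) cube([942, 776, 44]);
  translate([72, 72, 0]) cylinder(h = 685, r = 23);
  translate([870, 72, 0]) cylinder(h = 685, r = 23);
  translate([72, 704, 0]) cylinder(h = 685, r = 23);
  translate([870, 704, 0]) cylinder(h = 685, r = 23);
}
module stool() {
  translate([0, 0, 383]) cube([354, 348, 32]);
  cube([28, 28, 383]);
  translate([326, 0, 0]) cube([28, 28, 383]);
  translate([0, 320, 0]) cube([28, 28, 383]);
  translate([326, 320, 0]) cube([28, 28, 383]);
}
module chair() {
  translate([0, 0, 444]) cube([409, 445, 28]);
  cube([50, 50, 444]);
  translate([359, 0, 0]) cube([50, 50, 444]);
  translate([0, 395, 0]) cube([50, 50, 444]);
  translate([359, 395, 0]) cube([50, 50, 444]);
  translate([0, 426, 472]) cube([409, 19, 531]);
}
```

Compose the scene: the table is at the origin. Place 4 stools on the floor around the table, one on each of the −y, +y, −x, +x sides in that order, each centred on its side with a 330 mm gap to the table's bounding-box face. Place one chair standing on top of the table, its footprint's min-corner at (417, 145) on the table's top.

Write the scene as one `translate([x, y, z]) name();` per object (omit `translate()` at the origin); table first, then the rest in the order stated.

table();
translate([294, -678, 0]) stool();
translate([294, 1106, 0]) stool();
translate([-684, 214, 0]) stool();
translate([1272, 214, 0]) stool();
translate([417, 145, 729]) chair();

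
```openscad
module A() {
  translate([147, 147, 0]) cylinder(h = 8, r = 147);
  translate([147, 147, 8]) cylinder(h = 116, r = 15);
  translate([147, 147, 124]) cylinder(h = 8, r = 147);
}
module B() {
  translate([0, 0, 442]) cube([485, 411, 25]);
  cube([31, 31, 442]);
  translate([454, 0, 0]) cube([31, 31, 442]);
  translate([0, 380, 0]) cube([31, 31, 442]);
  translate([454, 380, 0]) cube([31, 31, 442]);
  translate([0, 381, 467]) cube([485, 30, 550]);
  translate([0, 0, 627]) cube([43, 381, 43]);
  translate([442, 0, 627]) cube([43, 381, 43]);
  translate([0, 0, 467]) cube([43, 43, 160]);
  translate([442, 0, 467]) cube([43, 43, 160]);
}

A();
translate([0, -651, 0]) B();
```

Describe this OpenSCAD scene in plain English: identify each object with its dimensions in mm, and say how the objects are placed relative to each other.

A is a spool: two coaxial disc flanges of radius 147 mm and thickness 8 mm, joined by a core cylinder of radius 15 mm and height 116 mm. The lower flange rests on z = 0 and the three cylinders share a vertical axis.

B is a chair: 485×411 mm seat, 25 mm thick, top at z = 467 mm, on four 31 mm square corner legs flush with the seat edges. A 30 mm thick backrest slab spans the full seat width, extending 550 mm above the seat top, its back face flush with the seat's +y edge. Two armrests of 43×43 mm section run along each side from the seat's front edge to the front of the backrest, top faces 203 mm above the seat top and outer faces flush with the seat's x-edges; a 43×43 mm post under the front of each armrest stands on the seat at the front corner.

The chair is on the floor beside the spool on its −y side.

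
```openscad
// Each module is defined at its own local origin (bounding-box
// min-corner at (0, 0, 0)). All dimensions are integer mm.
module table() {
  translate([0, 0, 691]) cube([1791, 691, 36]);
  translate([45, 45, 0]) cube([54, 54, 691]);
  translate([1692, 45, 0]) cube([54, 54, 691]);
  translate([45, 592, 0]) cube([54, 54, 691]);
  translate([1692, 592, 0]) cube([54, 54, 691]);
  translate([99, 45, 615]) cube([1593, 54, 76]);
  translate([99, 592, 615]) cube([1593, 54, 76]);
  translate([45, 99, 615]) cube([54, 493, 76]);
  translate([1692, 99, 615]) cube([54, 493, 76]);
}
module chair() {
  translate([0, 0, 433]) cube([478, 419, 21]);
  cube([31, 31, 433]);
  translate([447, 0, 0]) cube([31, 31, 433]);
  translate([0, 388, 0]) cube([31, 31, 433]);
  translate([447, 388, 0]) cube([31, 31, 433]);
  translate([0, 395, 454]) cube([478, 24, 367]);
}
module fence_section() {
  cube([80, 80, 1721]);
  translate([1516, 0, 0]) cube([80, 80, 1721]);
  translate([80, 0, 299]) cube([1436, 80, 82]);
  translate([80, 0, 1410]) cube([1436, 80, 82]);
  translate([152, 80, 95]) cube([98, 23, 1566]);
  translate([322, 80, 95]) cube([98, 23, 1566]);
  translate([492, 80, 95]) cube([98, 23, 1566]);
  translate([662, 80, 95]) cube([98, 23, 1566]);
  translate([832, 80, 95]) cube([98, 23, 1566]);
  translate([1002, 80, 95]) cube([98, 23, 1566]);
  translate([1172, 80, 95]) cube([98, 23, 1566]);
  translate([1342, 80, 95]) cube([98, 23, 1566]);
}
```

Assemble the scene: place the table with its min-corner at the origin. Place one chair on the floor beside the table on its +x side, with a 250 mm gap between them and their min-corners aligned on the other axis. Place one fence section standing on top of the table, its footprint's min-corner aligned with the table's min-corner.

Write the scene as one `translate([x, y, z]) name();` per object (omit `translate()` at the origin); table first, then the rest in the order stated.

table();
translate([2041, 0, 0]) chair();
translate([0, 0, 727]) fence_section();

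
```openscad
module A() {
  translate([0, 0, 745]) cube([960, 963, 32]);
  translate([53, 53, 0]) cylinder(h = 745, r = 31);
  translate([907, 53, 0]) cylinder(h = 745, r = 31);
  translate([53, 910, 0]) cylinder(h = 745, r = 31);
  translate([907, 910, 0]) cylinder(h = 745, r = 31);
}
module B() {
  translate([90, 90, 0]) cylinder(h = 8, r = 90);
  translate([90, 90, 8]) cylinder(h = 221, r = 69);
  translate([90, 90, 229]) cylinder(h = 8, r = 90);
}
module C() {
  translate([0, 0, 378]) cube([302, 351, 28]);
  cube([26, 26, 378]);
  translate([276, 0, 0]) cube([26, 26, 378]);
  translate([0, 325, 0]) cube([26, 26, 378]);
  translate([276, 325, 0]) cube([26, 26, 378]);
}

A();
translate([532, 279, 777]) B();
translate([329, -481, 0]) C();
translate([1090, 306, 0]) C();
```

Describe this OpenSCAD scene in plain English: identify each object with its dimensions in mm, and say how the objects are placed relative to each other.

A is a rectangular dining table. The top is 960×963×32 mm with its upper surface at z = 777 mm. It stands on four round legs of 62 mm diameter, each leg's bounding box inset 22 mm from the nearest pair of top edges, running from the floor to the underside of the top.

B is a spool: two coaxial disc flanges of radius 90 mm and thickness 8 mm, joined by a core cylinder of radius 69 mm and height 221 mm. The lower flange rests on z = 0 and the three cylinders share a vertical axis.

C is a four-legged stool. The seat is 302×351 mm, 28 mm thick, top at z = 406 mm. It stands on four square legs, each 26×26 mm in cross-section, from z = 0 to the seat underside, each flush with a corner of the seat.

The spool is on top of the table. Two stools sit around the table at the −y, +x sides.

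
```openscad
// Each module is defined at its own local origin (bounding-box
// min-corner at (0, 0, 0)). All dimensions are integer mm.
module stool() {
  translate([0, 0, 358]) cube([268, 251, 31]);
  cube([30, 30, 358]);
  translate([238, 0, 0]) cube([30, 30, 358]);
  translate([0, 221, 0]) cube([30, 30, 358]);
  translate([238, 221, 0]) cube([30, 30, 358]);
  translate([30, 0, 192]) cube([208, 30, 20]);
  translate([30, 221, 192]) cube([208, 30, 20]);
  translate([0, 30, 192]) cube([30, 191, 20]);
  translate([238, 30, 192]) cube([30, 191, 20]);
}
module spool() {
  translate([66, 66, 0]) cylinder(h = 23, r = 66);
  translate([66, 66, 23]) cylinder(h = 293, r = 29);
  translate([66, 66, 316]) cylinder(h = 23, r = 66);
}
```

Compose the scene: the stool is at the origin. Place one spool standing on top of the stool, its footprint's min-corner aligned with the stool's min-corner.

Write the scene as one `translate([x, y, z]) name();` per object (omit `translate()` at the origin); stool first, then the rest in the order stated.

stool();
translate([0, 0, 389]) spool();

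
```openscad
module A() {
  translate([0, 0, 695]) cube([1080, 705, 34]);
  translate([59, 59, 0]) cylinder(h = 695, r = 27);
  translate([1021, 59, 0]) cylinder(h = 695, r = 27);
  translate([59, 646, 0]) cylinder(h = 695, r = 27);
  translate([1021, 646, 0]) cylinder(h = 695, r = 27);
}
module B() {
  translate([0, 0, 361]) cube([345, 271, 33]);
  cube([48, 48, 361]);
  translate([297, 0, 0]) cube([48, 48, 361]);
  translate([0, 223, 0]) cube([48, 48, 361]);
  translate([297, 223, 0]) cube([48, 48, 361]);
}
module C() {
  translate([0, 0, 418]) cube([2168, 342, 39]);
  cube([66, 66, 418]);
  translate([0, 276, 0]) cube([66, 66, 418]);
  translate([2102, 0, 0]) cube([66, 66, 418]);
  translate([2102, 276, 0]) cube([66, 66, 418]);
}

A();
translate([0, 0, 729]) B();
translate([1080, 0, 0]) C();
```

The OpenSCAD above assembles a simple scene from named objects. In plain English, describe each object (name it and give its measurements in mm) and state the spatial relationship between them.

A is a table with a 1080×705 mm rectangular top, 34 mm thick, top surface at z = 729 mm, supported by four round legs of 54 mm diameter, each leg's bounding box inset 32 mm from the nearest pair of top edges, running from the floor.

B is a simple wooden stool: a rectangular seat 345 mm (x) by 271 mm (y), 33 mm thick, top face at z = 394 mm, on four square legs, each 48×48 mm in cross-section. The legs rest on z = 0, each flush with a corner of the seat.

C is a bench: a 2168×342 mm seat slab, 39 mm thick, top at z = 457 mm, on four 66×66 mm square legs flush with the seat corners and standing on z = 0.

The stool is on top of the table. The bench is against the table's +x side, with their −y faces flush.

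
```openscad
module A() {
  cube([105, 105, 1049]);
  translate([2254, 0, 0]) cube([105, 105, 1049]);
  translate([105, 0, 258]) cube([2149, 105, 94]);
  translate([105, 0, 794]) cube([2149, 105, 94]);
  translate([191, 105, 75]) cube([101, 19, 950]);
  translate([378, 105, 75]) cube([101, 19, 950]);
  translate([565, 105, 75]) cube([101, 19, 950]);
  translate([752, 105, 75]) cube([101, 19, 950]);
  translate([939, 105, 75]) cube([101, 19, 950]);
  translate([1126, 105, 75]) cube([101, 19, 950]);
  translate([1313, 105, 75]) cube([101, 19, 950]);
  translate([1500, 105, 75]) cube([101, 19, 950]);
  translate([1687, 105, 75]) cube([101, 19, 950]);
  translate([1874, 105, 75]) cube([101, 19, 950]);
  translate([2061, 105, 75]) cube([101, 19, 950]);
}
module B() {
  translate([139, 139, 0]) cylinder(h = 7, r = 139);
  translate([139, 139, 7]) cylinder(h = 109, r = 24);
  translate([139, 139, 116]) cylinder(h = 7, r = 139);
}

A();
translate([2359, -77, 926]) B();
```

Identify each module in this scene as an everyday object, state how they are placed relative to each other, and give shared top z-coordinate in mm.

A is a fence section. B is a spool. The spool is beside the fence section with their tops flush at z = 1049. The shared top z-coordinate is 1049 mm.

Both tops at z = 1049 mm.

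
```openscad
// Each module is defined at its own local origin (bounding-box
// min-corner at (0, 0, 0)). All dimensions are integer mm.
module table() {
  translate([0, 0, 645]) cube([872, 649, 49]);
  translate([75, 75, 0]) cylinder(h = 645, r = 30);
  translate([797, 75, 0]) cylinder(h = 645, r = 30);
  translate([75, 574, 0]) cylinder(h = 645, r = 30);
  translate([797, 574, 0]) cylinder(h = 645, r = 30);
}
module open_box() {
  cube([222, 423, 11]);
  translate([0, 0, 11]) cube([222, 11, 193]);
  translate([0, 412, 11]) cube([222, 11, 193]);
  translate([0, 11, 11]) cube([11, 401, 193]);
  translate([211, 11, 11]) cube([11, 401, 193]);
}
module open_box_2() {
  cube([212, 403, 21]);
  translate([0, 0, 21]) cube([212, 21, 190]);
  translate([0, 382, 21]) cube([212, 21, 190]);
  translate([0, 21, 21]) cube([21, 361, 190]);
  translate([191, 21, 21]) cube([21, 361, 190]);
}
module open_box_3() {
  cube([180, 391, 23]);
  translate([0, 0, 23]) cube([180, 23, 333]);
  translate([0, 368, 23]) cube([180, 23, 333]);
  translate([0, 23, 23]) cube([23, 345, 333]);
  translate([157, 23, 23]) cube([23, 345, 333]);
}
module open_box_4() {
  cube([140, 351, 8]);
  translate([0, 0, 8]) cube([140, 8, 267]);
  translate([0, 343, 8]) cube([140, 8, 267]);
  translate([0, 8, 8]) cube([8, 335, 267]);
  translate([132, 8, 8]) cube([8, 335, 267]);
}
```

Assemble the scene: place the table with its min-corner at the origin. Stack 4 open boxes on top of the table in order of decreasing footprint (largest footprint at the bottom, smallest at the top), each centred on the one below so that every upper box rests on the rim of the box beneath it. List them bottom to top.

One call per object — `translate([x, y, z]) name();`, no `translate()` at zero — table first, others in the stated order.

table();
translate([325, 113, 694]) open_box();
translate([330, 123, 898]) open_box_2();
translate([346, 129, 1109]) open_box_3();
translate([366, 149, 1465]) open_box_4();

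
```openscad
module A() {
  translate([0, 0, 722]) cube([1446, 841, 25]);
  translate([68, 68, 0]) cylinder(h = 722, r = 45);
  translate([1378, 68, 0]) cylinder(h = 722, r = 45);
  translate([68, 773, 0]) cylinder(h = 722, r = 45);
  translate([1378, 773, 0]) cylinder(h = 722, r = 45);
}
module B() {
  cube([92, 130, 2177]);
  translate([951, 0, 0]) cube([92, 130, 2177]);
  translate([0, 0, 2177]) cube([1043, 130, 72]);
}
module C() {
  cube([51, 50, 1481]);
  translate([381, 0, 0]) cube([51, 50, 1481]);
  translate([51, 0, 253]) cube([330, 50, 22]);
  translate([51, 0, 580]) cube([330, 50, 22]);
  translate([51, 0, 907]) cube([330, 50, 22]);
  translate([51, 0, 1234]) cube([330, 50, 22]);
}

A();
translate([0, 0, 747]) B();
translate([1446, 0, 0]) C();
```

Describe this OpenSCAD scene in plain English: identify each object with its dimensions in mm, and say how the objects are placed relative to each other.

A is a table: top 1446 mm (x) × 841 mm (y), 25 mm thick, upper face at z = 747 mm, on four round legs of 90 mm diameter, each leg's bounding box inset 23 mm from the nearest pair of top edges, running from z = 0 to the bottom of the top.

B is a door frame. The clear opening is 859 mm wide and 2177 mm high. Two 92 mm wide jambs, 130 mm deep, stand either side of the opening from the floor to the top of the opening. A 72 mm thick head sits across the top of both jambs, spanning the full outside width of the frame.

C is a wooden ladder with two side rails of 51×50 mm section and 1481 mm height, set 432 mm apart overall. Between them run 4 rectangular rungs (50 mm deep, 22 mm thick), front faces flush with the rails' −y face. The bottom of the first rung is 253 mm above the floor and each subsequent rung is 327 mm higher than the one below.

The door frame is on top of the table. The ladder is against the table's +x side, with their −y faces flush.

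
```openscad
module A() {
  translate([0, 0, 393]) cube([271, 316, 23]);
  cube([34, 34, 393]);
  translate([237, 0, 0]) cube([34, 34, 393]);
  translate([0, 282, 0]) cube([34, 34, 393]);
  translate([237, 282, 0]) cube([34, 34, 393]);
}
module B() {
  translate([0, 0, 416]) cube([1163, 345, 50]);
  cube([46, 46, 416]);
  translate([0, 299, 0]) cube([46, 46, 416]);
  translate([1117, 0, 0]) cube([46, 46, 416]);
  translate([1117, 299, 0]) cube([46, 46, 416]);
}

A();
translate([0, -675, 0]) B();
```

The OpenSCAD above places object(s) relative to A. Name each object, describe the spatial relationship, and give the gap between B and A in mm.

The bench's nearest face is 330 mm from the stool's −y face.

A is a stool. B is a bench. The bench is on the floor beside the stool on its −y side. The gap between the bench and the stool is 330 mm.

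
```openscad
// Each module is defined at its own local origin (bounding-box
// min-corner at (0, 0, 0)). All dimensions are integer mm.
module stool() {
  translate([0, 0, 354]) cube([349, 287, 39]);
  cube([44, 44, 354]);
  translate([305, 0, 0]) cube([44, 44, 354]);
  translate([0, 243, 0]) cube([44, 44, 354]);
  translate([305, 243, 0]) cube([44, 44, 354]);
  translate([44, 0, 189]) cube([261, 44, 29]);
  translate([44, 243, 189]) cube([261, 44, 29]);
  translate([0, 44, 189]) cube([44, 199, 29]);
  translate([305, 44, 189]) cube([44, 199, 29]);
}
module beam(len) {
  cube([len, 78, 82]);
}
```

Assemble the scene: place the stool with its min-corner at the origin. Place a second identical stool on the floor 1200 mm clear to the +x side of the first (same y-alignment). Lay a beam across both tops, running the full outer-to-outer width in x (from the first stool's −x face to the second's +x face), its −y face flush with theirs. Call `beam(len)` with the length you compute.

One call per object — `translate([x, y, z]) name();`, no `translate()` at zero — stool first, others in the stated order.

stool();
translate([1549, 0, 0]) stool();
translate([0, 0, 393]) beam(1898);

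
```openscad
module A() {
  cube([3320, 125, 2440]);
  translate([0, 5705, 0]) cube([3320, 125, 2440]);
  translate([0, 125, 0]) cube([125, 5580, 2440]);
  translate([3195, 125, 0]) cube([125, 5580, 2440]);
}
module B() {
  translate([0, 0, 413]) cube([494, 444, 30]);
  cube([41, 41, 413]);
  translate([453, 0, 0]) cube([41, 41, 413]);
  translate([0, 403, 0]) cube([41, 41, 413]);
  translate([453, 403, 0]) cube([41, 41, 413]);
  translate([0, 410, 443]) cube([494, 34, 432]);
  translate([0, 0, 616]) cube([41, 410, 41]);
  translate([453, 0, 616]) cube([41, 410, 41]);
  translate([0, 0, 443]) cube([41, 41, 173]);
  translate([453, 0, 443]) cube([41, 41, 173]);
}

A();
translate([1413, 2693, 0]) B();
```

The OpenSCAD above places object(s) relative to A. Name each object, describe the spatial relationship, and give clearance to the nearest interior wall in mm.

A is a house frame. B is a chair. The chair sits inside the house frame, centred. The clearance to the nearest interior wall is 1288 mm.

Clearances: x = 1288, y = 2568; minimum 1288 mm.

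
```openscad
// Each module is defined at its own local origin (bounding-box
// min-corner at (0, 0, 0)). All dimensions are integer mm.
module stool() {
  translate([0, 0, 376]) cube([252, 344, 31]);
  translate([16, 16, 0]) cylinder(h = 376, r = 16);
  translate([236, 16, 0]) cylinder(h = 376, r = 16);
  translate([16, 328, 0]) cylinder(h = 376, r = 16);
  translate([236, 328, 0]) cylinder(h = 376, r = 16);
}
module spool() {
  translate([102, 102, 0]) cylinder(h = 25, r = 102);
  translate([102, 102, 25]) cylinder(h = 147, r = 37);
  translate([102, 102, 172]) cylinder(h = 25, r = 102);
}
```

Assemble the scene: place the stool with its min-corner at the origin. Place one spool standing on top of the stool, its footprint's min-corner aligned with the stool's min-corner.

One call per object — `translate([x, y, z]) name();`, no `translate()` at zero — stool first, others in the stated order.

stool();
translate([0, 0, 407]) spool();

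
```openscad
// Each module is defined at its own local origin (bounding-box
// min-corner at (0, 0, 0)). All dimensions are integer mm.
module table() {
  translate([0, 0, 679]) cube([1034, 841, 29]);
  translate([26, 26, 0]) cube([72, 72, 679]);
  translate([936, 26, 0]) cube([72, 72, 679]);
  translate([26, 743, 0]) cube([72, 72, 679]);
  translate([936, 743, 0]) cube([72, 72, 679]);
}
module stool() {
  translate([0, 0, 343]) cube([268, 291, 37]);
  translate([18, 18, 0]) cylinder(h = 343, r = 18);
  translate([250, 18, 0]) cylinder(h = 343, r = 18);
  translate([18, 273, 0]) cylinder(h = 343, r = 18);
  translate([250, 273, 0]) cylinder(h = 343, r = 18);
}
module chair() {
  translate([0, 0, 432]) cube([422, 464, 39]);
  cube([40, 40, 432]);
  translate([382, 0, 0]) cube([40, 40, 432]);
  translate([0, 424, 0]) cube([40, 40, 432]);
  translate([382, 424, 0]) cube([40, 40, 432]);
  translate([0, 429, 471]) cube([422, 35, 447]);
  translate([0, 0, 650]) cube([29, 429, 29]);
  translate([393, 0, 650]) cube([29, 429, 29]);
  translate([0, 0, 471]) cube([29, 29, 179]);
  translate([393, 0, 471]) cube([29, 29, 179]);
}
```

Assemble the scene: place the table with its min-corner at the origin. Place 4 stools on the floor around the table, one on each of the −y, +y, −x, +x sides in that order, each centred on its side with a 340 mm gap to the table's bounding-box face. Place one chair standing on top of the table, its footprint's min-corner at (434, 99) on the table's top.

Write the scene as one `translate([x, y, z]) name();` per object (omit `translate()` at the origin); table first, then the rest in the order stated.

table();
translate([383, -631, 0]) stool();
translate([383, 1181, 0]) stool();
translate([-608, 275, 0]) stool();
translate([1374, 275, 0]) stool();
translate([434, 99, 708]) chair();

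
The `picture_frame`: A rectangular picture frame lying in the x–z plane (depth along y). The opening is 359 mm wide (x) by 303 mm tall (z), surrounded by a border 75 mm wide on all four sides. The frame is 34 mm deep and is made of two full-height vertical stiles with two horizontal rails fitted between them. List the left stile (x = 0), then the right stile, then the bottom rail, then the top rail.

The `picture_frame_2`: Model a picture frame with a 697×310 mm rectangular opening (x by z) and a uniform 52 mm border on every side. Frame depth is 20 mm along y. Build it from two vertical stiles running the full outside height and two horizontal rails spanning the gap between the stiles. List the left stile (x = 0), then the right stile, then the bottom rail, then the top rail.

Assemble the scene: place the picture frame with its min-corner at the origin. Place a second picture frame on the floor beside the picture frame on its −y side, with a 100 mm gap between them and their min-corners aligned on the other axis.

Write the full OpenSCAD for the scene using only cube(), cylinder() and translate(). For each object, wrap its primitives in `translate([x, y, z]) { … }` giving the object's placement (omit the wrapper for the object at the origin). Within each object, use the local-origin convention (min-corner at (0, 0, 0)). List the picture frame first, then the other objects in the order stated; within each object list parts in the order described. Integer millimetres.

cube([75, 34, 453]);
translate([434, 0, 0]) cube([75, 34, 453]);
translate([75, 0, 0]) cube([359, 34, 75]);
translate([75, 0, 378]) cube([359, 34, 75]);
translate([0, -120, 0]) {
  cube([52, 20, 414]);
  translate([749, 0, 0]) cube([52, 20, 414]);
  translate([52, 0, 0]) cube([697, 20, 52]);
  translate([52, 0, 362]) cube([697, 20, 52]);
}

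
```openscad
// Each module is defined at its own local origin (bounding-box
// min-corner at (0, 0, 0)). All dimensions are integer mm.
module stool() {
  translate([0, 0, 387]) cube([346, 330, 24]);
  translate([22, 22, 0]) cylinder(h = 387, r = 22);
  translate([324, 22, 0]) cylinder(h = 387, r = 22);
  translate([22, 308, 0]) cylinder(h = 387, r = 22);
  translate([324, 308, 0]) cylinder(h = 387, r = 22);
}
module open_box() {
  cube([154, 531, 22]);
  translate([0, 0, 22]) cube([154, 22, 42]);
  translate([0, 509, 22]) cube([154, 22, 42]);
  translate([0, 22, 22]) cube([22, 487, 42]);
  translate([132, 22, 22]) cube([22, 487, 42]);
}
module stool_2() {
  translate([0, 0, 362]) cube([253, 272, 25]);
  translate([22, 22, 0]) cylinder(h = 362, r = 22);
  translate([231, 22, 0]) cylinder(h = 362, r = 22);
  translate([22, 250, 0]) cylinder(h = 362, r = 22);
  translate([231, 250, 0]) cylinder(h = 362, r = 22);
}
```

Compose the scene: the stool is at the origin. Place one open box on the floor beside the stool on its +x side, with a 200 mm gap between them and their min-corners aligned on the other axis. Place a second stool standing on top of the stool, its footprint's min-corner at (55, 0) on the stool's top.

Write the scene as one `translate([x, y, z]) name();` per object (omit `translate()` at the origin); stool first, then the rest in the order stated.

stool();
translate([546, 0, 0]) open_box();
translate([55, 0, 411]) stool_2();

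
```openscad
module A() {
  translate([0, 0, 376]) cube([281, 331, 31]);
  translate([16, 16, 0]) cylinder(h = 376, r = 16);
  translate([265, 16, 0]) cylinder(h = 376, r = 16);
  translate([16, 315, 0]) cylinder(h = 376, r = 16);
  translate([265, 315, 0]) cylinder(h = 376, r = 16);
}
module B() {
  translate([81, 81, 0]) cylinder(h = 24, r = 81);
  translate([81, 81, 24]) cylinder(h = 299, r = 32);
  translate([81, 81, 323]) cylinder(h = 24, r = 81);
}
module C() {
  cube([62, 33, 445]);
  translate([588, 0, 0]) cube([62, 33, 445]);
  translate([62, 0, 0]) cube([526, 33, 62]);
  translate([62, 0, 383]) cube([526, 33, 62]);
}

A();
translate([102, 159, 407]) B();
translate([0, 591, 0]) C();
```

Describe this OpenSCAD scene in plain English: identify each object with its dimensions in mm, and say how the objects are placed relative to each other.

A is a simple wooden stool: a rectangular seat 281 mm (x) by 331 mm (y), 31 mm thick, top face at z = 407 mm, on four round legs, each 32 mm in diameter. The legs rest on z = 0, each leg's axis is inset half a diameter from the nearest pair of seat edges (so the leg's bounding box is flush with the corner).

B is a spool: two coaxial disc flanges of radius 81 mm and thickness 24 mm, joined by a core cylinder of radius 32 mm and height 299 mm. The lower flange rests on z = 0 and the three cylinders share a vertical axis.

C is a rectangular picture frame lying in the x–z plane (depth along y). The opening is 526 mm wide (x) by 321 mm tall (z), surrounded by a border 62 mm wide on all four sides. The frame is 33 mm deep and is made of two full-height vertical stiles with two horizontal rails fitted between them.

The spool is on top of the stool. The picture frame is on the floor beside the stool on its +y side.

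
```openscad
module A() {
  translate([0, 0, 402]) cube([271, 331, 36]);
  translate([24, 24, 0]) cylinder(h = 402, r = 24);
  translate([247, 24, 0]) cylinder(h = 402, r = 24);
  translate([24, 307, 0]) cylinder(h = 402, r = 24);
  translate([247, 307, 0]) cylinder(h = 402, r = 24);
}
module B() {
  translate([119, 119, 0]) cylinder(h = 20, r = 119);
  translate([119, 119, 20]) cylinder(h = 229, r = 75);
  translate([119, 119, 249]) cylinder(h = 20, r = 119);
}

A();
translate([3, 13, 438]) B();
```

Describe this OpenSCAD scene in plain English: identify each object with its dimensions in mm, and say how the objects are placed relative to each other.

A is a simple wooden stool: a rectangular seat 271 mm (x) by 331 mm (y), 36 mm thick, top face at z = 438 mm, on four round legs, each 48 mm in diameter. The legs rest on z = 0, each leg's axis is inset half a diameter from the nearest pair of seat edges (so the leg's bounding box is flush with the corner).

B is a spool: two coaxial disc flanges of radius 119 mm and thickness 20 mm, joined by a core cylinder of radius 75 mm and height 229 mm. The lower flange rests on z = 0 and the three cylinders share a vertical axis.

The spool is on top of the stool.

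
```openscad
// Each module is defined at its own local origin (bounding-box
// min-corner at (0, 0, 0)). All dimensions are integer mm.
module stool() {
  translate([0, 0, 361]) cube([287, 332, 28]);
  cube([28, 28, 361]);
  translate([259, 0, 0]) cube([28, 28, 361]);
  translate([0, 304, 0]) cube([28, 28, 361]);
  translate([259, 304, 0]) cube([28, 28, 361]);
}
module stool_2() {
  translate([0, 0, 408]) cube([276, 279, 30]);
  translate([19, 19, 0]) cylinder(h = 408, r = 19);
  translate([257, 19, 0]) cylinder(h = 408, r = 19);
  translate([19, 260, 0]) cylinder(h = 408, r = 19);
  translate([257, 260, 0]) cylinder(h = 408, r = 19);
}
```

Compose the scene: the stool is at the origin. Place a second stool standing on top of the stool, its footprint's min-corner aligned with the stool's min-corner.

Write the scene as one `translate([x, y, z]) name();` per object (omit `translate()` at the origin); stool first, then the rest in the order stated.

stool();
translate([0, 0, 389]) stool_2();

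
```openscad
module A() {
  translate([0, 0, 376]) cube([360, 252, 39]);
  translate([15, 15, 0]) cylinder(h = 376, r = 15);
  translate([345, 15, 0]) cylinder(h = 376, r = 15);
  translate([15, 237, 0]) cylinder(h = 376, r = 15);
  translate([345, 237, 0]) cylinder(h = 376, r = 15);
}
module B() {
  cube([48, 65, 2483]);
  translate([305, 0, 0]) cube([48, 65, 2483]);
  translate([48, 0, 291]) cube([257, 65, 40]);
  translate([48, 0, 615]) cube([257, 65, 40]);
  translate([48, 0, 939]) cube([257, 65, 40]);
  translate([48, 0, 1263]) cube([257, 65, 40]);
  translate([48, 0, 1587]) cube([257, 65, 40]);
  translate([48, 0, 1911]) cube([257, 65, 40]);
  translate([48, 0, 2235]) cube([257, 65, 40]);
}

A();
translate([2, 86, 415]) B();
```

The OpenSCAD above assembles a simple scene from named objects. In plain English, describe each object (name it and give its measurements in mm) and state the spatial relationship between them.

A is a four-legged stool. The seat is 360×252 mm, 39 mm thick, top at z = 415 mm. It stands on four round legs, each 30 mm in diameter, from z = 0 to the seat underside, each leg's axis is inset half a diameter from the nearest pair of seat edges (so the leg's bounding box is flush with the corner).

B is a wooden ladder with two side rails of 48×65 mm section and 2483 mm height, set 353 mm apart overall. Between them run 7 rectangular rungs (65 mm deep, 40 mm thick), front faces flush with the rails' −y face. The bottom of the first rung is 291 mm above the floor and each subsequent rung is 324 mm higher than the one below.

The ladder is on top of the stool.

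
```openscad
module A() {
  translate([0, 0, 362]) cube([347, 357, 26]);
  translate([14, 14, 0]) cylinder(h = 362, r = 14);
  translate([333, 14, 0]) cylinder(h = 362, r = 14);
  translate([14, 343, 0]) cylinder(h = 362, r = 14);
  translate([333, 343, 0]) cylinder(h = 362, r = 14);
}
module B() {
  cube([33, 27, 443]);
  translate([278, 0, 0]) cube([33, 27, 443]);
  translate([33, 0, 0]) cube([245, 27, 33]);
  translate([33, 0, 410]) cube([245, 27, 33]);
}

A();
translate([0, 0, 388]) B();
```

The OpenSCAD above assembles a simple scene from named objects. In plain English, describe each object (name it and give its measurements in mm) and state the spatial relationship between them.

A is a simple wooden stool: a rectangular seat 347 mm (x) by 357 mm (y), 26 mm thick, top face at z = 388 mm, on four round legs, each 28 mm in diameter. The legs rest on z = 0, each leg's axis is inset half a diameter from the nearest pair of seat edges (so the leg's bounding box is flush with the corner).

B is a picture frame with a 245×377 mm rectangular opening (x by z) and a uniform 33 mm border on every side. Frame depth is 27 mm along y. It is built from two vertical stiles running the full outside height and two horizontal rails spanning the gap between the stiles.

The picture frame is on top of the stool.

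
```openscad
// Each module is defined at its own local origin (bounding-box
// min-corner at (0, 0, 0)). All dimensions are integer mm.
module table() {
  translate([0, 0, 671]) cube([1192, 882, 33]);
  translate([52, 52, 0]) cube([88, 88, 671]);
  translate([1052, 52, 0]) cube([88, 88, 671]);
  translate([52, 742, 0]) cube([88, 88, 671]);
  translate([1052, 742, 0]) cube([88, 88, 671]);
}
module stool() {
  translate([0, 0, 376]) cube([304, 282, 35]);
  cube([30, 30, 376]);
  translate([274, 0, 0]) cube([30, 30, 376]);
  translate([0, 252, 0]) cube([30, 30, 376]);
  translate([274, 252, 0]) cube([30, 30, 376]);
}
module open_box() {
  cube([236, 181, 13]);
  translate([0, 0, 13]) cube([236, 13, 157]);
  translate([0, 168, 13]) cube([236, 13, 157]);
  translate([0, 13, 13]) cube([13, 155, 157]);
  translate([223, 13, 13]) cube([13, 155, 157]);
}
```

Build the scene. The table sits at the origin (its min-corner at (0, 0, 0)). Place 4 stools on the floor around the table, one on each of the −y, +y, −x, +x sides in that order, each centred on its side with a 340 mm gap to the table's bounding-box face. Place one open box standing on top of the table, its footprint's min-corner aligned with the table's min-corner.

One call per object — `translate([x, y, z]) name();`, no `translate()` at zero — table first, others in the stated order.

table();
translate([444, -622, 0]) stool();
translate([444, 1222, 0]) stool();
translate([-644, 300, 0]) stool();
translate([1532, 300, 0]) stool();
translate([0, 0, 704]) open_box();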